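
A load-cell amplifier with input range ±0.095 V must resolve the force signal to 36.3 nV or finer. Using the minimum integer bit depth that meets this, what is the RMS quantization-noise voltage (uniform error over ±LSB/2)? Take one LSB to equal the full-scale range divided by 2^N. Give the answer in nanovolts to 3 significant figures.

6.54 nV

The full-scale span is 0.095 − (-0.095) = 0.19 V.
Need 2^N ≥ 0.19 V / 36.3 nV = 5.234e6 → N_min = 23.
Step size = 0.19/8388608 V = 22.650 nV.
σ_q = LSB/√12 = 22.650 nV/3.4641 = 6.54 nV.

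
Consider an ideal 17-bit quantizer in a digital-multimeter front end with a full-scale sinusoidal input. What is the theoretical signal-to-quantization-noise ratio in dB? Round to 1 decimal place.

104.1 dB

SNR = 6.02·17 + 1.76 = 104.10 dB.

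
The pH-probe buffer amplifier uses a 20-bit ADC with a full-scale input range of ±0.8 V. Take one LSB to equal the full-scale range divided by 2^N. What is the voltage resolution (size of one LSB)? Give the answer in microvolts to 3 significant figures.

1.53 µV

Full-scale range = 0.8 V − (-0.8 V) = 1.6 V.
There are 2^20 = 1048576 steps.
One LSB is 1.6 V / 1048576 = 1.53 µV.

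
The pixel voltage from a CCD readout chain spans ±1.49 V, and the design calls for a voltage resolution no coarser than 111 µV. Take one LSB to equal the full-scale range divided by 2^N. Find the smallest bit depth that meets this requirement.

15 bits

Range = 1.49 − (-1.49) = 2.98 V.
2.98 V / 111 µV = 26850. Since 2^14 = 16384 and 2^15 = 32768, N = 15.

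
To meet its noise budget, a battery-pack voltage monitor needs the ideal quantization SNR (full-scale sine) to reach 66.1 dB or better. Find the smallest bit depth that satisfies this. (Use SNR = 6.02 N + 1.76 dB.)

Solving 6.02 N ≥ 66.1 − 1.76: N ≥ 10.688. Round up → N = 11.

11 bits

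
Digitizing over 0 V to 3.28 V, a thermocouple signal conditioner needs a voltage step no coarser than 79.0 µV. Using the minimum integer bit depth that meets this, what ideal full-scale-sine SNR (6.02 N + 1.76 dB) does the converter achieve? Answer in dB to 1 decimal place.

Span = 3.28 V.
Required number of levels: 3.28/79.0 µV = 41519; smallest N with 2^N ≥ that is 16.
6.02(16) + 1.76 = 98.08 dB.

98.1 dB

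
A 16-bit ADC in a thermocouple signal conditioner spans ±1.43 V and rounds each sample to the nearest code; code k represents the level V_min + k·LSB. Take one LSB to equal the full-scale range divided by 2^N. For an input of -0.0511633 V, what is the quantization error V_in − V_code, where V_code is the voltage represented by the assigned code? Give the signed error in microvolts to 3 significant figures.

The full-scale span is 1.43 − (-1.43) = 2.86 V. LSB = 2.86 V / 2^16 ≈ 43.64 µV.
Position in LSBs: (-0.0511633 − (-1.43)) × 65536/2.86 = 31595.6091; rounding gives k = 31596.
V_code = -1.43 + (31596/65536) × 2.86 = -0.051146240234 V.
e = -0.0511633 − (-0.051146240234) = −17.1 µV.

−17.1 µV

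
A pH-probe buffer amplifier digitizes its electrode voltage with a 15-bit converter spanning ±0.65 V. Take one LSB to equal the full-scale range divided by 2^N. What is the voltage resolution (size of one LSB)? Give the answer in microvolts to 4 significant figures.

39.67 µV

Range = 0.65 − (-0.65) = 1.3 V.
Number of codes = 2^15 = 32768.
Step size = 1.3/32768 V = 39.67 µV.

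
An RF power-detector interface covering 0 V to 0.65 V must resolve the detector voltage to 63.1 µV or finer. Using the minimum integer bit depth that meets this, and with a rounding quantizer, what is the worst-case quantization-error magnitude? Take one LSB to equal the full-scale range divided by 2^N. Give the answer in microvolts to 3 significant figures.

Full-scale range = 0.65 V.
Levels needed ≥ 0.65/63.1 µV = 10300. 2^14 = 16384 suffices, so N_min = 14.
LSB = 0.65 V ÷ 2^14 = 0.65/16384 V = 39.673 µV.
Max error for round-to-nearest is LSB/2 = 19.8 µV.

19.8 µV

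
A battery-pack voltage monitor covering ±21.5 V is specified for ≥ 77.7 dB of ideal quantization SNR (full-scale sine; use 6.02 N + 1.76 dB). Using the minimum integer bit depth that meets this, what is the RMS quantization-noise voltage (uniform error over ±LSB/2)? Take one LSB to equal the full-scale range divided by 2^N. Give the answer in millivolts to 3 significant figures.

1.52 mV

Full-scale range = 21.5 V − (-21.5 V) = 43 V.
Required N = ⌈(77.7 − 1.76)/6.02⌉ = ⌈12.615⌉ = 13.
LSB = 43 V ÷ 2^13 = 43/8192 V = 5.2490 mV.
V_rms = LSB/√12 = 1.52 mV.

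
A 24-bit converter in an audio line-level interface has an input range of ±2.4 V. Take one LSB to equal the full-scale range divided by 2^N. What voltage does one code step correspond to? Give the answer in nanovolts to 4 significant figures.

286.1 nV

Span: 2.4 V − (-2.4 V) = 4.8 V.
2^24 = 16777216 levels.
One LSB is 4.8 V / 16777216 = 286.1 nV.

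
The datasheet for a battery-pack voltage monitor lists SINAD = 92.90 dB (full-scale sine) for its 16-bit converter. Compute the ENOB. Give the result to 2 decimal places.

15.14 bits

(92.90 − 1.76) / 6.02 = 91.14/6.02 = 15.1395 effective bits.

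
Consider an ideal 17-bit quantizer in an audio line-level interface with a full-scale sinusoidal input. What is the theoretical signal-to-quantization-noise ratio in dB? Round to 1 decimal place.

104.1 dB

SNR = 6.02·17 + 1.76 = 104.10 dB.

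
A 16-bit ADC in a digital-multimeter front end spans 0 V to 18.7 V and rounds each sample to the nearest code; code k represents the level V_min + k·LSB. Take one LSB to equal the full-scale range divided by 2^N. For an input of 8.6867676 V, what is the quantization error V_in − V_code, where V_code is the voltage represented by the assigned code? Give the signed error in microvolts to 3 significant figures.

Span = 18.7 V. LSB = 18.7 V / 2^16 ≈ 285.3 µV.
Position in LSBs: (8.6867676 − (0)) × 65536/18.7 = 30443.6364; rounding gives k = 30444.
Reconstructed level: 0 + 30444 × 18.7/65536 V = 8.6868713379 V.
Error = V_in − V_code = 8.6867676 − (8.6868713379) = −104 µV.

−104 µV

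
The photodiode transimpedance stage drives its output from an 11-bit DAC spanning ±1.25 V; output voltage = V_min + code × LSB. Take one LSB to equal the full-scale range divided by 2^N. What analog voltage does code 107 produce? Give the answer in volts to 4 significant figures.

Range = 1.25 − (-1.25) = 2.5 V. LSB = 2.5 V / 2^11.
Output = V_min + (107/2048) × range = -1.25 + 0.0522461 × 2.5 V
      = -1.25 V + 0.130615 V = -1.11938 V.

-1.119 V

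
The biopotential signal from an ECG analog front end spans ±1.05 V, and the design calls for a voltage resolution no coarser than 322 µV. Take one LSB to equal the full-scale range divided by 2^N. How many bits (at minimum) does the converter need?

Range = 1.05 − (-1.05) = 2.1 V.
Required number of levels: 2.1/322 µV = 6521.7; smallest N with 2^N ≥ that is 13.

13 bits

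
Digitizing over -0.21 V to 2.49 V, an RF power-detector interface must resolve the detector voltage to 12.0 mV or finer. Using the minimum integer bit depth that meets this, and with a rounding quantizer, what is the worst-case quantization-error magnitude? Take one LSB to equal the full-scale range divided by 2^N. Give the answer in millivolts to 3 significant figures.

5.27 mV

Span: 2.49 V − (-0.21 V) = 2.7 V.
Need 2^N ≥ 2.7 V / 12.0 mV = 225.0 → N_min = 8.
Step size = 2.7/256 V = 10.547 mV.
Max error for round-to-nearest is LSB/2 = 5.27 mV.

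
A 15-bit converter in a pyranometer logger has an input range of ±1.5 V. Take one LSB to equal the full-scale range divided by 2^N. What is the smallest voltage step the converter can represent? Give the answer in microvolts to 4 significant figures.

The full-scale span is 1.5 − (-1.5) = 3 V.
There are 2^15 = 32768 steps.
LSB = 3 V / 2^15 = 91.55 µV.

91.55 µV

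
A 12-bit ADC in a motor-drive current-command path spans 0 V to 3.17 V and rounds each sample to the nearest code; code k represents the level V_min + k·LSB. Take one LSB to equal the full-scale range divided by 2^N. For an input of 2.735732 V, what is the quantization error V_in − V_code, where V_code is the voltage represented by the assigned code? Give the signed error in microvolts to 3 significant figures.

Full-scale range = 3.17 V. LSB = 3.17 V / 2^12 ≈ 0.7739 mV.
Position in LSBs: (2.735732 − (0)) × 4096/3.17 = 3534.8764; rounding gives k = 3535.
Reconstructed level: 0 + 3535 × 3.17/4096 V = 2.735827637 V.
Error = V_in − V_code = 2.735732 − (2.735827637) = −95.6 µV.

−95.6 µV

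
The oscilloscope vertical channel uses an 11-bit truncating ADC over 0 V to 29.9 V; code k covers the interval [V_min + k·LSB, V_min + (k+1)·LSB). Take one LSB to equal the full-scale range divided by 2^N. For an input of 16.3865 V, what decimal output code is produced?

1122

Span = 29.9 V. LSB = 29.9 V / 2^11 ≈ 14.60 mV.
V_in − V_min = 16.3865 − (0) = 16.3865 V.
Divide by LSB: 16.3865 × 2048/29.9 = 1122.3930.
Truncating gives code 1122.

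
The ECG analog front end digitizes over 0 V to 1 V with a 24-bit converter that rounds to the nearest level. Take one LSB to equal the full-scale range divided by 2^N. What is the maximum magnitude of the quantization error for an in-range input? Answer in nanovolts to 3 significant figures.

Span = 1 V.
LSB = 1 V / 2^24 = 59.605 nV.
Worst-case error for round-to-nearest is half an LSB: 29.8 nV.

29.8 nV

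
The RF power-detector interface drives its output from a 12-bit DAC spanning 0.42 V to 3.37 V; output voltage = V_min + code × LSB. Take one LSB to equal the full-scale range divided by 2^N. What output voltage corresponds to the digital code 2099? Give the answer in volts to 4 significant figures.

1.932 V

Range = 3.37 − (0.42) = 2.95 V. LSB = 2.95 V / 2^12.
Output = V_min + (2099/4096) × range = 0.42 + 0.512451 × 2.95 V
      = 0.42 + 1.51173 = 1.93173 V.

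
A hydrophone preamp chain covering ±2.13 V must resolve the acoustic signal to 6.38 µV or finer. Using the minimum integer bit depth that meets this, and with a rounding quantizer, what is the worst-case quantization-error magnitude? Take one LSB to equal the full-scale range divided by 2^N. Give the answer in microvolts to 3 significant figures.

Range = 2.13 − (-2.13) = 4.26 V.
4.26 V / 6.38 µV = 667700. Since 2^19 = 524288 and 2^20 = 1048576, N = 20.
LSB = 4.26 V ÷ 2^20 = 4.26/1048576 V = 4.0627 µV.
Half an LSB is 2.03 µV.

2.03 µV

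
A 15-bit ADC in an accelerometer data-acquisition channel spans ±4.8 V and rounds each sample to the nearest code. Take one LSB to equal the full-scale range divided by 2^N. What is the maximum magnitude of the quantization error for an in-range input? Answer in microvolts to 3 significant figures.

Span: 4.8 V − (-4.8 V) = 9.6 V.
Step size = 9.6/32768 V = 292.97 µV.
A rounding quantizer has |error| ≤ LSB/2 = 146 µV.

146 µV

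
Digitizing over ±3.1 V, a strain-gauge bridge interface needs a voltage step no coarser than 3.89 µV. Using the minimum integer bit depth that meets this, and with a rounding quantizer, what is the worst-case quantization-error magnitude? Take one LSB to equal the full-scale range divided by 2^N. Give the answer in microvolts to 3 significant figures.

Span: 3.1 V − (-3.1 V) = 6.2 V.
Need 2^N ≥ 6.2 V / 3.89 µV = 1.594e6 → N_min = 21.
LSB = 6.2 V ÷ 2^21 = 6.2/2097152 V = 2.9564 µV.
|e|_max = LSB/2 = 1.48 µV.

1.48 µV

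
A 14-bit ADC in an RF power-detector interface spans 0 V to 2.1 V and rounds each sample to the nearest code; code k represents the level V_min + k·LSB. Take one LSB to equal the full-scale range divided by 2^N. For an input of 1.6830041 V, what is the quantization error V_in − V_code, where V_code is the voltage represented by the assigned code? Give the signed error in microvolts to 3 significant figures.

−46.4 µV

Full-scale range = 2.1 V. LSB = 2.1 V / 2^14 ≈ 128.2 µV.
Position in LSBs: (1.6830041 − (0)) × 16384/2.1 = 13130.6377; rounding gives k = 13131.
V_code = 0 + (13131/16384) × 2.1 = 1.6830505371 V.
Error = V_in − V_code = 1.6830041 − (1.6830505371) = −46.4 µV.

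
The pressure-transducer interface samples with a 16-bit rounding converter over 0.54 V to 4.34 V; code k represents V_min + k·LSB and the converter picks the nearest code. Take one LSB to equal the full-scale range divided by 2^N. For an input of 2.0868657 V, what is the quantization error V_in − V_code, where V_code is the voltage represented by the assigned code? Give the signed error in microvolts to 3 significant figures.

Span: 4.34 V − (0.54 V) = 3.8 V. LSB = 3.8 V / 2^16 ≈ 57.98 µV.
Position in LSBs: (2.0868657 − (0.54)) × 65536/3.8 = 26677.7343; rounding gives k = 26678.
Reconstructed level: 0.54 + 26678 × 3.8/65536 V = 2.0868811035 V.
e = 2.0868657 − (2.0868811035) = −15.4 µV.

−15.4 µV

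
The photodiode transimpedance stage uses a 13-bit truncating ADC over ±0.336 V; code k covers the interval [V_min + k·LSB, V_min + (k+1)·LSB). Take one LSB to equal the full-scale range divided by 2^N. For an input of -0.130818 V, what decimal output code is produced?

Span: 0.336 V − (-0.336 V) = 0.672 V. LSB = 0.672 V / 2^13 ≈ 82.03 µV.
code = ⌊(V_in − V_min)/LSB⌋ = ⌊(V_in − V_min) × 2^13 / range⌋
     = ⌊(-0.130818 − (-0.336)) × 8192 / 0.672⌋ = ⌊0.205182 × 8192/0.672⌋
     = ⌊2501.266⌋ = 2501.

2501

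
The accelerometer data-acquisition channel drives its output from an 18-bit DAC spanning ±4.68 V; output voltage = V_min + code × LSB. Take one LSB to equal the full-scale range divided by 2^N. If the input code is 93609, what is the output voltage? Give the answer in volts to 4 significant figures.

-1.338 V

Range = 4.68 − (-4.68) = 9.36 V. LSB = 9.36 V / 2^18.
Output = V_min + (93609/262144) × range = -4.68 + 0.357090 × 9.36 V
      = -4.68 V + 3.34236 V = -1.33764 V.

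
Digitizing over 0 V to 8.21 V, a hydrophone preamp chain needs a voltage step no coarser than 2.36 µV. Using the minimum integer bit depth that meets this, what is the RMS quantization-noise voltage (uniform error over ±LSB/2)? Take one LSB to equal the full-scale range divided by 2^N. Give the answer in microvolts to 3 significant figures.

0.565 µV

Full-scale range = 8.21 V.
Need 2^N ≥ 8.21 V / 2.36 µV = 3.479e6 → N_min = 22.
LSB = 8.21 V ÷ 2^22 = 8.21/4194304 V = 1.9574 µV.
V_rms = LSB/√12 = 0.565 µV.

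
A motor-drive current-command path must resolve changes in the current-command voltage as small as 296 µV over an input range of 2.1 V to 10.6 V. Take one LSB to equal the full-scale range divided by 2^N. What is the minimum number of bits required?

15 bits

Full-scale range = 10.6 V − (2.1 V) = 8.5 V.
8.5 V / 296 µV = 28720. Since 2^14 = 16384 and 2^15 = 32768, N = 15.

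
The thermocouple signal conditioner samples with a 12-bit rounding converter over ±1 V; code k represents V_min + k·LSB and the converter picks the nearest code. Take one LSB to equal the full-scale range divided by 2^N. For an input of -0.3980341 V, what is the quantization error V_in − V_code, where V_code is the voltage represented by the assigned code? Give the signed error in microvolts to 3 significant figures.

−84.9 µV

Span: 1 V − (-1 V) = 2 V. LSB = 2 V / 2^12 ≈ 488.3 µV.
(-0.3980341 − (-1)) / LSB = 0.6019659 × 4096/2 = 1232.8262. Nearest integer: k = 1233.
V_code = V_min + k × range/2^12 = -1 + 1233 × 2/4096 = -0.3979492188 V.
Error = V_in − V_code = -0.3980341 − (-0.3979492188) = −84.9 µV.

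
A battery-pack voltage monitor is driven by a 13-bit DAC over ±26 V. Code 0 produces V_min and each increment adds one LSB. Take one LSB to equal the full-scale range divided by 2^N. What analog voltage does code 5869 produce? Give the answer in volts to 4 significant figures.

Full-scale range = 26 V − (-26 V) = 52 V. LSB = 52 V / 2^13.
Output = V_min + (5869/8192) × range = -26 + 0.716431 × 52 V
      = -26 + 37.2544 = 11.2544 V.

11.25 V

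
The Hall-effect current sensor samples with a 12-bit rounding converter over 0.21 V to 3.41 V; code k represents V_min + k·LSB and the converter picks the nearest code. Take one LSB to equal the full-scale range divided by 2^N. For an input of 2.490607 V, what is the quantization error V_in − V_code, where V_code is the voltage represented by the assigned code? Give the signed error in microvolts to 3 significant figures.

The full-scale span is 3.41 − (0.21) = 3.2 V. LSB = 3.2 V / 2^12 ≈ 0.7813 mV.
(2.490607 − (0.21)) / LSB = 2.280607 × 4096/3.2 = 2919.1770. Nearest integer: k = 2919.
V_code = 0.21 + (2919/4096) × 3.2 = 2.490468750 V.
Error = V_in − V_code = 2.490607 − (2.490468750) = +138 µV.

+138 µV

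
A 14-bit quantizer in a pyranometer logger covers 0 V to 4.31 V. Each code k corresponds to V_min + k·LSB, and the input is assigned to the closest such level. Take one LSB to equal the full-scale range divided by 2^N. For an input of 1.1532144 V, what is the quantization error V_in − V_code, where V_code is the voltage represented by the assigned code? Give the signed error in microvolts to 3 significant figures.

Range is 4.31 V. LSB = 4.31 V / 2^14 ≈ 263.1 µV.
Position in LSBs: (1.1532144 − (0)) × 16384/4.31 = 4383.8201; rounding gives k = 4384.
V_code = V_min + k × range/2^14 = 0 + 4384 × 4.31/16384 = 1.1532617188 V.
e = 1.1532144 − (1.1532617188) = −47.3 µV.

−47.3 µV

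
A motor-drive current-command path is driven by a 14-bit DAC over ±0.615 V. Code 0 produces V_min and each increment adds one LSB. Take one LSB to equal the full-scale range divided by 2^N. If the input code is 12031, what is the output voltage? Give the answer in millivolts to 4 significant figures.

288.2 mV

Range = 0.615 − (-0.615) = 1.23 V. LSB = 1.23 V / 2^14.
V_out = -0.615 + 12031 × (1.23/16384) V
      = -0.615 V + 0.903206 V = 0.288206 V.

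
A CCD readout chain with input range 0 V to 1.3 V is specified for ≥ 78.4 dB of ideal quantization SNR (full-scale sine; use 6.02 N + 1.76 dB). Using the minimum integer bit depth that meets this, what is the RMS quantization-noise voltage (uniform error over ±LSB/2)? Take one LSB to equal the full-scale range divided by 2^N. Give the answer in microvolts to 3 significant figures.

Span = 1.3 V.
Solving 6.02 N ≥ 78.4 − 1.76: N ≥ 12.731. Round up → N = 13.
LSB = 1.3 V / 2^13 = 158.69 µV.
σ_q = LSB/√12 = 158.69 µV/3.4641 = 45.8 µV.

45.8 µV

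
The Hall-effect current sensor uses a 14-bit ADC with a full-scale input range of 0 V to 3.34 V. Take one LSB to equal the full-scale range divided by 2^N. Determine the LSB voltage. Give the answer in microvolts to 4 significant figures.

203.9 µV

V_FS = 3.34 V.
2^14 = 16384 levels.
LSB = 3.34 V / 2^14 = 203.9 µV.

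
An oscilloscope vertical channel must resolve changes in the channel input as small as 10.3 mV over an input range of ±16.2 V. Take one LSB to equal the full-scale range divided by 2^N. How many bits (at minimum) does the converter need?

Span: 16.2 V − (-16.2 V) = 32.4 V.
Need 2^N ≥ 32.4 V / 10.3 mV = 3146 → N_min = 12.

12 bits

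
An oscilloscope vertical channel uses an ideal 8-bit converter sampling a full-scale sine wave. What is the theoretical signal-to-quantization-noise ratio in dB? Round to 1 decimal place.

SNR = 6.02·8 + 1.76 = 49.92 dB.

49.9 dB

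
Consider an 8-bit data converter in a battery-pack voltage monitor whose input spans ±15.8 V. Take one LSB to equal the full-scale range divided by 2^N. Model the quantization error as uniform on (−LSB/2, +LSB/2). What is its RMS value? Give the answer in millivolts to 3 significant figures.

The full-scale span is 15.8 − (-15.8) = 31.6 V.
LSB = 31.6 V / 2^8 = 123.44 mV.
RMS of a uniform error over width LSB is LSB/√12 = 35.6 mV.

35.6 mV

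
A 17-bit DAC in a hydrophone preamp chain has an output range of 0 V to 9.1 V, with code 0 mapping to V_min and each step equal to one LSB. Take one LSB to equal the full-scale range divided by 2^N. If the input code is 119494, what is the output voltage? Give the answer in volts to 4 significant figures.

8.296 V

Span = 9.1 V. LSB = 9.1 V / 2^17.
V_out = 0 + 119494 × (9.1/131072) V
      = 0 V + 8.29617 V = 8.29617 V.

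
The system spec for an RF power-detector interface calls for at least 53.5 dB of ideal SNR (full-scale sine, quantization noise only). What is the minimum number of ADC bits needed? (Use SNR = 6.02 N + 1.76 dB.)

Solving 6.02 N ≥ 53.5 − 1.76: N ≥ 8.595. Round up → N = 9.

9 bits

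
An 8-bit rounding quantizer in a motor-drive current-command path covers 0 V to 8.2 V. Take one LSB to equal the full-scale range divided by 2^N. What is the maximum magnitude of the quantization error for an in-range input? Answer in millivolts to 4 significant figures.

16.02 mV

V_FS = 8.2 V.
Step size = 8.2/256 V = 32.0313 mV.
A rounding quantizer has |error| ≤ LSB/2 = 16.02 mV.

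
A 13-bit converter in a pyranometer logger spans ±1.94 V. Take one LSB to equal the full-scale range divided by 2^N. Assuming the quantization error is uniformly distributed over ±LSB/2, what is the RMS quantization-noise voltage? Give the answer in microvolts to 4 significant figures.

136.7 µV

The full-scale span is 1.94 − (-1.94) = 3.88 V.
One LSB is 3.88 V / 8192 = 473.633 µV.
V_rms = LSB/√12 = 473.633 µV / √12 = 136.7 µV.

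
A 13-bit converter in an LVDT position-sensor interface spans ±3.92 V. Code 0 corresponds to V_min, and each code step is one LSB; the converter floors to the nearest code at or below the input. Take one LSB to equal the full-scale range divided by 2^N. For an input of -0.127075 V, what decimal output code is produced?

Span: 3.92 V − (-3.92 V) = 7.84 V. LSB = 7.84 V / 2^13 ≈ 0.9570 mV.
(V_in − V_min) × 2^13/range = (-0.127075 − (-3.92)) × 8192/7.84 = 3963.220.
Floor → code = 3963.

3963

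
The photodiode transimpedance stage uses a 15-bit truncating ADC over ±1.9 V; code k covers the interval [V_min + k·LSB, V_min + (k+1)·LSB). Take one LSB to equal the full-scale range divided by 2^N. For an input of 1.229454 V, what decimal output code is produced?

Span: 1.9 V − (-1.9 V) = 3.8 V. LSB = 3.8 V / 2^15 ≈ 116.0 µV.
(V_in − V_min) × 2^15/range = (1.229454 − (-1.9)) × 32768/3.8 = 26985.776.
Floor → code = 26985.

26985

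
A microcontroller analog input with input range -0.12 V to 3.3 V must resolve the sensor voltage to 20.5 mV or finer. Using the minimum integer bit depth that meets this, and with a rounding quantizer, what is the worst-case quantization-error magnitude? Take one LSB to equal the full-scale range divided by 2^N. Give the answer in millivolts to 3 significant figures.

Span: 3.3 V − (-0.12 V) = 3.42 V.
3.42 V / 20.5 mV = 166.8. Since 2^7 = 128 and 2^8 = 256, N = 8.
One LSB is 3.42 V / 256 = 13.359 mV.
|e|_max = LSB/2 = 6.68 mV.

6.68 mV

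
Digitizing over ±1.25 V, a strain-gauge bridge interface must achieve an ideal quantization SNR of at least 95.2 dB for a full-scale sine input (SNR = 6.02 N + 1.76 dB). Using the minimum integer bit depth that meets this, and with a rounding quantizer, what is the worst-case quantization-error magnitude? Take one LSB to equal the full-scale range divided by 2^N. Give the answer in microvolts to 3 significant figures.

The full-scale span is 1.25 − (-1.25) = 2.5 V.
Solving 6.02 N ≥ 95.2 − 1.76: N ≥ 15.522. Round up → N = 16.
One LSB is 2.5 V / 65536 = 38.147 µV.
|e|_max = LSB/2 = 19.1 µV.

19.1 µV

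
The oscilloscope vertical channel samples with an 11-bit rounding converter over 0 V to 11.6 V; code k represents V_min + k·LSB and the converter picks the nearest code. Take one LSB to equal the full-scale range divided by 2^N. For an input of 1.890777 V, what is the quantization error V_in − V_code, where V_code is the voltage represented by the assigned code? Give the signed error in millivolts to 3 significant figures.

Span = 11.6 V. LSB = 11.6 V / 2^11 ≈ 5.664 mV.
(1.890777 − (0)) / LSB = 1.890777 × 2048/11.6 = 333.8199. Nearest integer: k = 334.
V_code = 0 + (334/2048) × 11.6 = 1.891796875 V.
V_in − V_code = 1.890777 − (1.891796875) = −1.02 mV.

−1.02 mV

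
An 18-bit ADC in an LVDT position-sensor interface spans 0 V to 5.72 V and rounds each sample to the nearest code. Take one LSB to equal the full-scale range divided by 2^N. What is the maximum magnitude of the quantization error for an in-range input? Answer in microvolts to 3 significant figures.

Range is 5.72 V.
One LSB is 5.72 V / 262144 = 21.820 µV.
Worst-case error for round-to-nearest is half an LSB: 10.9 µV.

10.9 µV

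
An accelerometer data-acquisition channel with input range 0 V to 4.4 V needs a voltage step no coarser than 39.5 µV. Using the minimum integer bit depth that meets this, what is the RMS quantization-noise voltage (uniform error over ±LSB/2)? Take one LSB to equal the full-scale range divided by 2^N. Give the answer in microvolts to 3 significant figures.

Full-scale range = 4.4 V.
Need 2^N ≥ 4.4 V / 39.5 µV = 111400 → N_min = 17.
LSB = 4.4 V / 2^17 = 33.569 µV.
σ_q = LSB/√12 = 33.569 µV/3.4641 = 9.69 µV.

9.69 µV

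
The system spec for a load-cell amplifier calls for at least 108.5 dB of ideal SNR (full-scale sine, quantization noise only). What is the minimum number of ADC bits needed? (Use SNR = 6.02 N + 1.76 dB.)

Required N = ⌈(108.5 − 1.76)/6.02⌉ = ⌈17.731⌉ = 18.

18 bits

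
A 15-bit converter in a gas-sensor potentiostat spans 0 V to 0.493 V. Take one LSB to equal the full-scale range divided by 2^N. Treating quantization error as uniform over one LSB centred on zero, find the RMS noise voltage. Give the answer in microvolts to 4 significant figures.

4.343 µV

V_FS = 0.493 V.
LSB = 0.493 V / 2^15 = 15.0452 µV.
V_rms = LSB/√12 = 15.0452 µV / √12 = 4.343 µV.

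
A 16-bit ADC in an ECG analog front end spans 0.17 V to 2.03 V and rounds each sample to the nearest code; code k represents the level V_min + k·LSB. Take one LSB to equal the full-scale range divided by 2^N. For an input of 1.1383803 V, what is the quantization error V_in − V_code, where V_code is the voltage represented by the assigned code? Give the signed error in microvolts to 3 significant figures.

+8.72 µV

The full-scale span is 2.03 − (0.17) = 1.86 V. LSB = 1.86 V / 2^16 ≈ 28.38 µV.
(V_in − V_min)/LSB = (1.1383803 − (0.17)) × 65536/1.86 = 34120.3072 → nearest code k = 34120.
V_code = 0.17 + (34120/65536) × 1.86 = 1.1383715820 V.
e = 1.1383803 − (1.1383715820) = +8.72 µV.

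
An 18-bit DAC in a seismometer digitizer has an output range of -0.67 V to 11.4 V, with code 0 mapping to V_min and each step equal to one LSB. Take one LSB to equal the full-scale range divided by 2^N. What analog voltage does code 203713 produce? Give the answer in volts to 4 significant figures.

Range = 11.4 − (-0.67) = 12.07 V. LSB = 12.07 V / 2^18.
V_out = -0.67 + 203713 × (12.07/262144) V
      = -0.67 V + 9.37964 V = 8.70964 V.

8.710 V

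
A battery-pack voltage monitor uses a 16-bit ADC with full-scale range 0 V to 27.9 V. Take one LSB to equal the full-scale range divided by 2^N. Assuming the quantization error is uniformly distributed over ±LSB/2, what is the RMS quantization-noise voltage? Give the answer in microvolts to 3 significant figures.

123 µV

V_FS = 27.9 V.
LSB = 27.9 V / 2^16 = 425.72 µV.
RMS of a uniform error over width LSB is LSB/√12 = 123 µV.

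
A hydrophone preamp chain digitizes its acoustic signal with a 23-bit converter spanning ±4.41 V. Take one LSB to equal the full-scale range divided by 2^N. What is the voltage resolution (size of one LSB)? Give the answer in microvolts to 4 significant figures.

1.051 µV

Range = 4.41 − (-4.41) = 8.82 V.
2^23 = 8388608 levels.
Step size = 8.82/8388608 V = 1.051 µV.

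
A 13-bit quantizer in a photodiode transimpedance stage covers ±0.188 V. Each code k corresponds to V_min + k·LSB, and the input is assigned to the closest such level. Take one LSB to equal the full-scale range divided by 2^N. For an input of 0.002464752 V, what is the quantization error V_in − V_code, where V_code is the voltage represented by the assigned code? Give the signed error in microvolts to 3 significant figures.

Full-scale range = 0.188 V − (-0.188 V) = 0.376 V. LSB = 0.376 V / 2^13 ≈ 45.90 µV.
(0.002464752 − (-0.188)) / LSB = 0.190464752 × 8192/0.376 = 4149.7001. Nearest integer: k = 4150.
V_code = -0.188 + (4150/8192) × 0.376 = 0.002478515625 V.
Error = V_in − V_code = 0.002464752 − (0.002478515625) = −13.8 µV.

−13.8 µV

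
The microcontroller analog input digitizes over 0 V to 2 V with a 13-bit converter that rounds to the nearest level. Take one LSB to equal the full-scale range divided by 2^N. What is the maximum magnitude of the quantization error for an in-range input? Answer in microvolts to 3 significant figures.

Range is 2 V.
LSB = 2 V / 2^13 = 244.14 µV.
Worst-case error for round-to-nearest is half an LSB: 122 µV.

122 µV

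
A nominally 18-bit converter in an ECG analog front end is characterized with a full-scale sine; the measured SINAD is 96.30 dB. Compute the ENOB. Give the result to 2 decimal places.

15.70 bits

(96.30 − 1.76) / 6.02 = 94.54/6.02 = 15.7043 effective bits.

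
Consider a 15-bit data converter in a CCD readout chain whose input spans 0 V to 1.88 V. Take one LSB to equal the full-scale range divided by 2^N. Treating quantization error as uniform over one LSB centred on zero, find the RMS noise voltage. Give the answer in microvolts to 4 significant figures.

V_FS = 1.88 V.
One LSB is 1.88 V / 32768 = 57.3730 µV.
RMS of a uniform error over width LSB is LSB/√12 = 16.56 µV.

16.56 µV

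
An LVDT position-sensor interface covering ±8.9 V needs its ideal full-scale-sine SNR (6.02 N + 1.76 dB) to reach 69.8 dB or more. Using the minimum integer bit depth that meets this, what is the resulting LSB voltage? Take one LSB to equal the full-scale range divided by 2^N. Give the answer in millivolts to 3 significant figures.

Range = 8.9 − (-8.9) = 17.8 V.
Required N = ⌈(69.8 − 1.76)/6.02⌉ = ⌈11.302⌉ = 12.
LSB = 17.8 V / 2^12 = 4.35 mV.

4.35 mV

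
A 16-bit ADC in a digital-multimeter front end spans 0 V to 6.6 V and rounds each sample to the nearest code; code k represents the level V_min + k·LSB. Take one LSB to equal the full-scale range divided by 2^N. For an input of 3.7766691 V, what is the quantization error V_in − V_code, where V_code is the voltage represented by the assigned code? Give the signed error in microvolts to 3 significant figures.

Full-scale range = 6.6 V. LSB = 6.6 V / 2^16 ≈ 100.7 µV.
(V_in − V_min)/LSB = (3.7766691 − (0)) × 65536/6.6 = 37501.1797 → nearest code k = 37501.
Reconstructed level: 0 + 37501 × 6.6/65536 V = 3.7766510010 V.
V_in − V_code = 3.7766691 − (3.7766510010) = +18.1 µV.

+18.1 µV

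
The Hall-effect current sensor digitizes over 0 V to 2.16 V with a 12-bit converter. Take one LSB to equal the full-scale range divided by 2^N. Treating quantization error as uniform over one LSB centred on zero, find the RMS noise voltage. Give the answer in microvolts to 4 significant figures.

152.2 µV

Full-scale range = 2.16 V.
Step size = 2.16/4096 V = 0.527344 mV.
For a uniform distribution on [−LSB/2, +LSB/2], V_rms = LSB/√12 = 0.527344 mV/3.4641 = 152.2 µV.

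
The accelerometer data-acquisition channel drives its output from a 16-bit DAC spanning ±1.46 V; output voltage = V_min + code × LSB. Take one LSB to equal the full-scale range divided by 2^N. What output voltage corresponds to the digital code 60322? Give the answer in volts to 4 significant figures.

1.228 V

Full-scale range = 1.46 V − (-1.46 V) = 2.92 V. LSB = 2.92 V / 2^16.
Output = V_min + (60322/65536) × range = -1.46 + 0.920441 × 2.92 V
      = -1.46 V + 2.68769 V = 1.22769 V.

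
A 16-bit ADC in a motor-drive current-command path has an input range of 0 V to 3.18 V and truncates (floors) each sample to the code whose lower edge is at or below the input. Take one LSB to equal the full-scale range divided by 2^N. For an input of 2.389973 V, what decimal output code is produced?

49254

Range is 3.18 V. LSB = 3.18 V / 2^16 ≈ 48.52 µV.
(V_in − V_min) × 2^16/range = (2.389973 − (0)) × 65536/3.18 = 49254.488.
Floor → code = 49254.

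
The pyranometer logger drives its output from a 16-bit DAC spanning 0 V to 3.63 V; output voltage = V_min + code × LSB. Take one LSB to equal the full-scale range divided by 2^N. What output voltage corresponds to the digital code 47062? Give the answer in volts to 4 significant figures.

2.607 V

Full-scale range = 3.63 V. LSB = 3.63 V / 2^16.
Output = V_min + (47062/65536) × range = 0 + 0.718109 × 3.63 V
      = 0 + 2.60674 = 2.60674 V.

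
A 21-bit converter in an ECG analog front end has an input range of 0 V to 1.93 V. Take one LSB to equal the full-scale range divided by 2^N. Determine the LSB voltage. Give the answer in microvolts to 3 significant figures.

0.920 µV

V_FS = 1.93 V.
2^21 = 2097152 levels.
LSB = 1.93 V / 2^21 = 0.920 µV.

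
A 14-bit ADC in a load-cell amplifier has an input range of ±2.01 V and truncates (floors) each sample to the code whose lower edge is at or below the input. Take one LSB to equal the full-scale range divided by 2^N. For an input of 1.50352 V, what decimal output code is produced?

Full-scale range = 2.01 V − (-2.01 V) = 4.02 V. LSB = 4.02 V / 2^14 ≈ 245.4 µV.
(V_in − V_min) × 2^14/range = (1.50352 − (-2.01)) × 16384/4.02 = 14319.779.
Floor → code = 14319.

14319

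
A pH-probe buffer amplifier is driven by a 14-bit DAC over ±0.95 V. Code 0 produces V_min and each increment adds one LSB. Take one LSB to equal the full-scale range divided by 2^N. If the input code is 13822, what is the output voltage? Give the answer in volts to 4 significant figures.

0.6529 V

Range = 0.95 − (-0.95) = 1.9 V. LSB = 1.9 V / 2^14.
V_out = -0.95 + 13822 × (1.9/16384) V
      = -0.95 + 1.60289 = 0.652893 V.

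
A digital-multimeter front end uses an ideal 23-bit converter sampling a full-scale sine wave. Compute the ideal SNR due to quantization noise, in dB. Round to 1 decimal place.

140.2 dB

Ideal quantization SNR: 6.02 × 23 + 1.76 dB = 140.2 dB.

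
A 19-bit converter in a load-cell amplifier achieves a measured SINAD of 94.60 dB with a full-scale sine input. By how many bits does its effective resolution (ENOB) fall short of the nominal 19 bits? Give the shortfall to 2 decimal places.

3.58 bits

ENOB = (SINAD − 1.76)/6.02 = (94.60 − 1.76)/6.02 = 15.4219 bits.
Lost resolution: 19 − 15.4219 = 3.5781 bits.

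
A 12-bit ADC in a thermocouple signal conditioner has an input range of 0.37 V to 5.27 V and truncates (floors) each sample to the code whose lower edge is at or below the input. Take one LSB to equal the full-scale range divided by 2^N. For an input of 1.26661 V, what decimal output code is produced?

Full-scale range = 5.27 V − (0.37 V) = 4.9 V. LSB = 4.9 V / 2^12 ≈ 1.196 mV.
(V_in − V_min) × 2^12/range = (1.26661 − (0.37)) × 4096/4.9 = 749.493.
Floor → code = 749.

749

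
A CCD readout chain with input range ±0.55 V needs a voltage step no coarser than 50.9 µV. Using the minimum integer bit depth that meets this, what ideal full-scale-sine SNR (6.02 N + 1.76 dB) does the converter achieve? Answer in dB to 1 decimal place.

92.1 dB

The full-scale span is 0.55 − (-0.55) = 1.1 V.
Required number of levels: 1.1/50.9 µV = 21611; smallest N with 2^N ≥ that is 15.
6.02(15) + 1.76 = 92.06 dB.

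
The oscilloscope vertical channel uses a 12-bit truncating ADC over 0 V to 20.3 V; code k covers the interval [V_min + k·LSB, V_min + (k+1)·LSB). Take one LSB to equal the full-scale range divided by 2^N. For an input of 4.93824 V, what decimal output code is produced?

Range is 20.3 V. LSB = 20.3 V / 2^12 ≈ 4.956 mV.
V_in − V_min = 4.93824 − (0) = 4.93824 V.
Divide by LSB: 4.93824 × 4096/20.3 = 996.4055.
Truncating gives code 996.

996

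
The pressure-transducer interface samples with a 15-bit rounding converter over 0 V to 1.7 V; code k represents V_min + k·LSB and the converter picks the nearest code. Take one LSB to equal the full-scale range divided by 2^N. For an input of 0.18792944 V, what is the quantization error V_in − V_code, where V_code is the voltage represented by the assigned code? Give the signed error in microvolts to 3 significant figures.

+20.5 µV

V_FS = 1.7 V. LSB = 1.7 V / 2^15 ≈ 51.88 µV.
(0.18792944 − (0)) / LSB = 0.18792944 × 32768/1.7 = 3622.3952. Nearest integer: k = 3622.
Reconstructed level: 0 + 3622 × 1.7/32768 V = 0.18790893555 V.
e = 0.18792944 − (0.18790893555) = +20.5 µV.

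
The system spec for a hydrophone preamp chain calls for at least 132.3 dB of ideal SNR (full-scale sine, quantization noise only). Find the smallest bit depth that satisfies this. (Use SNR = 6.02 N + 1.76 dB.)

Required N = ⌈(132.3 − 1.76)/6.02⌉ = ⌈21.684⌉ = 22.

22 bits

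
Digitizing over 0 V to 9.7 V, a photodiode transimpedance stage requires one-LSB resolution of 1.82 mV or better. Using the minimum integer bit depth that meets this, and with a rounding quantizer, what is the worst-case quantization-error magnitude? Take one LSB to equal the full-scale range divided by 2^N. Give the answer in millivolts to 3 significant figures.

V_FS = 9.7 V.
Required number of levels: 9.7/1.82 mV = 5329.7; smallest N with 2^N ≥ that is 13.
Step size = 9.7/8192 V = 1.1841 mV.
Half an LSB is 0.592 mV.

0.592 mV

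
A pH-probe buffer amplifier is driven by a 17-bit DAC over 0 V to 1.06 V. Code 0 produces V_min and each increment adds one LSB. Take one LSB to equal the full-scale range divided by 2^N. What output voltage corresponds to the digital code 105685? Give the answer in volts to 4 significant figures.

Range is 1.06 V. LSB = 1.06 V / 2^17.
Output = V_min + (105685/131072) × range = 0 + 0.806313 × 1.06 V
      = 0 + 0.854691 = 0.854691 V.

0.8547 V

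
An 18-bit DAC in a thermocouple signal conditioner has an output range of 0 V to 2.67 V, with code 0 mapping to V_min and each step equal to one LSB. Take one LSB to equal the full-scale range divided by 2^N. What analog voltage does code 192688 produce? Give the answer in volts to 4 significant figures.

Span = 2.67 V. LSB = 2.67 V / 2^18.
Output = V_min + (192688/262144) × range = 0 + 0.735046 × 2.67 V
      = 0 V + 1.96257 V = 1.96257 V.

1.963 V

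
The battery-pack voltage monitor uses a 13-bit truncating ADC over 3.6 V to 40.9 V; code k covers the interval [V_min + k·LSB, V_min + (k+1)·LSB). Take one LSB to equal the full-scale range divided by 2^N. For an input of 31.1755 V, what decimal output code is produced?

Full-scale range = 40.9 V − (3.6 V) = 37.3 V. LSB = 37.3 V / 2^13 ≈ 4.553 mV.
(V_in − V_min) × 2^13/range = (31.1755 − (3.6)) × 8192/37.3 = 6056.260.
Floor → code = 6056.

6056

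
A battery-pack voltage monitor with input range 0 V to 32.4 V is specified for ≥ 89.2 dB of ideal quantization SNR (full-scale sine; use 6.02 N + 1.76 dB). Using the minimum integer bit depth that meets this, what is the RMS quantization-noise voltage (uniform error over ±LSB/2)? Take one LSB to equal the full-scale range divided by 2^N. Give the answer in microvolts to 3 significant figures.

285 µV

V_FS = 32.4 V.
N ≥ (89.2 − 1.76)/6.02 = 14.525 → N_min = 15.
LSB = 32.4 V ÷ 2^15 = 32.4/32768 V = 0.98877 mV.
σ_q = LSB/√12 = 0.98877 mV/3.4641 = 285 µV.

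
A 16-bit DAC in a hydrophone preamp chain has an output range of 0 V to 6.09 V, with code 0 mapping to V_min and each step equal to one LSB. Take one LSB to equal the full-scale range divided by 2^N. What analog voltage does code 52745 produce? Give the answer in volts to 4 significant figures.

Full-scale range = 6.09 V. LSB = 6.09 V / 2^16.
Output = V_min + (52745/65536) × range = 0 + 0.804825 × 6.09 V
      = 0 V + 4.90138 V = 4.90138 V.

4.901 V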